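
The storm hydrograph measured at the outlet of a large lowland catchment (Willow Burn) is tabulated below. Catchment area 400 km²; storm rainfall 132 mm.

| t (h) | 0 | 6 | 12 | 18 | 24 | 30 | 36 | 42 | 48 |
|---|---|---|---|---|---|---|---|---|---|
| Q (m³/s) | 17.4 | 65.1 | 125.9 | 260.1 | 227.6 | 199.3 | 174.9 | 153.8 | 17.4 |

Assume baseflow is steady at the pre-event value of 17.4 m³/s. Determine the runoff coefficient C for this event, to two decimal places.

C ≈ 0.44

ΣQ_DR = 1085 m³/s; V = ΣQ_DR·Δt = 2.343 × 10^7 m³.
Runoff depth d = V / A = 58.58 mm.
C = d / P = 58.58 / 132 = 0.44.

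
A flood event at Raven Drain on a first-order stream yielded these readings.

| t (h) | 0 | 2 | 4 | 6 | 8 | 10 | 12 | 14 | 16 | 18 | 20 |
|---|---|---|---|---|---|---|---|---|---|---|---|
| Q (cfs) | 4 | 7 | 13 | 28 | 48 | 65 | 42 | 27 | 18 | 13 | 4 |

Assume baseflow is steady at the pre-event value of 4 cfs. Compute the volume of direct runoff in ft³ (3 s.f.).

V ≈ 1.62 × 10^6 ft³

Direct-runoff ordinates (Q − Q_b): 0.0, 3.0, 9.0, 24.0, 44.0, 61.0, 38.0, 23.0, 14.0, 9.0, 0.0 cfs.
ΣQ_DR = 225.0 cfs.
With Δt = 2 h = 7200 s, V = ΣQ_DR · Δt = 225.0 × 7200 = 1.62 × 10^6 ft³.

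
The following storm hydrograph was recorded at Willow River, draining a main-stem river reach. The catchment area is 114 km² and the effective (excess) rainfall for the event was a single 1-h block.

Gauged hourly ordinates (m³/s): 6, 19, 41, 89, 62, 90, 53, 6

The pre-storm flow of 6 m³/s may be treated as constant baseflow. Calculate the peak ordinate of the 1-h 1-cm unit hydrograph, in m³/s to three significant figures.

Direct runoff: 0.0, 13.0, 35.0, 83.0, 56.0, 84.0, 47.0, 0.0 m³/s; ΣQ_DR = 318.0 m³/s, peak = 84.0 m³/s.
Runoff depth d = ΣQ_DR·Δt / A = 318.0 × 3600 / (114 km²) = 10.04 mm.
The 1-cm UH is the DRH scaled by (10 mm)/d, so U_p = 84.0 × 10/10.04 = 83.6 m³/s.

U_p ≈ 83.6 m³/s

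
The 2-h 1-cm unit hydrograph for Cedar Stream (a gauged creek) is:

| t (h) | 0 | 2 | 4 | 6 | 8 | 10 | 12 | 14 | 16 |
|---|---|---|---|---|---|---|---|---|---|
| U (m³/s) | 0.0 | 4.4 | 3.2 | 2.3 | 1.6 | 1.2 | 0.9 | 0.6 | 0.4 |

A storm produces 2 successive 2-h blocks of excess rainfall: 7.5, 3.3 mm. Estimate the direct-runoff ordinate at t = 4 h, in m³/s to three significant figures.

Q ≈ 3.85 m³/s

By discrete convolution, Q_j = Σ (P_i / 10 mm) · U_{j−i}.
At t = 4 h (j=2): Q = (7.5/10)·3.2 + (3.3/10)·4.4 = 3.85 m³/s.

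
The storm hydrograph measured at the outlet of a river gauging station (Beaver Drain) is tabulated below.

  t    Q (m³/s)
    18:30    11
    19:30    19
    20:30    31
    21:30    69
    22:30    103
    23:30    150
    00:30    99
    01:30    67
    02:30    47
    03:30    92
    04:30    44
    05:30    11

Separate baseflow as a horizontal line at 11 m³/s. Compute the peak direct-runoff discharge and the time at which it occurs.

Subtracting baseflow gives direct-runoff ordinates: 0.0, 8.0, 20.0, 58.0, 92.0, 139.0, 88.0, 56.0, 36.0, 81.0, 33.0, 0.0 m³/s.
The maximum is 139.0 m³/s, occurring at the reading for t = 23:30.

Q_p = 139.0 m³/s at t = 23:30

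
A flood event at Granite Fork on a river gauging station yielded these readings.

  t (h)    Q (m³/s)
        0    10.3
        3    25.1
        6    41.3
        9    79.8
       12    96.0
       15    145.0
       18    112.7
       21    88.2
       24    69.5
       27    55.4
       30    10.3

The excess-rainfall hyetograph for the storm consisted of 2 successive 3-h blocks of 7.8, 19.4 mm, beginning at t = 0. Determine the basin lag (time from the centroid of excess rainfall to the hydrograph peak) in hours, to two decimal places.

Centroid of excess rainfall: t_c = Σ P_i·t̄_i / ΣP_i = 3.6397 h (block centres at 1.5, 4.5 h).
Hydrograph peak occurs at t = 15 h, so basin lag t_L = 15 − 3.6397 = 11.36 h.

t_L ≈ 11.36 h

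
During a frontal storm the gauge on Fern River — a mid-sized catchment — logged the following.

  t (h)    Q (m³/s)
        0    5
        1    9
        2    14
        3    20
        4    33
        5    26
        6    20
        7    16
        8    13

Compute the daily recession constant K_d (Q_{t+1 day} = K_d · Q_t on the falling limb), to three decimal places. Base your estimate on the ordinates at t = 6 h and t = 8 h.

Between t = 6 h and t = 8 h the flow falls from 20 to 13 m³/s over 2×1 h = 2 h.
Per-interval ratio K = (13/20)^(1/2) = 0.8062; K_d = K^(24/1) = 0.006.

K_d ≈ 0.006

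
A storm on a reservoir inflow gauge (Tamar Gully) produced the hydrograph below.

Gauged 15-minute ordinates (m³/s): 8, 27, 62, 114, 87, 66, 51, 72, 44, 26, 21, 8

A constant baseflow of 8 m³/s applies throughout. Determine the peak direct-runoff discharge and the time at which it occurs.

Subtracting baseflow gives direct-runoff ordinates: 0.0, 19.0, 54.0, 106.0, 79.0, 58.0, 43.0, 64.0, 36.0, 18.0, 13.0, 0.0 m³/s.
The maximum is 106.0 m³/s, occurring at the reading for t = 0.75 h.

Q_p = 106.0 m³/s at t = 0.75 h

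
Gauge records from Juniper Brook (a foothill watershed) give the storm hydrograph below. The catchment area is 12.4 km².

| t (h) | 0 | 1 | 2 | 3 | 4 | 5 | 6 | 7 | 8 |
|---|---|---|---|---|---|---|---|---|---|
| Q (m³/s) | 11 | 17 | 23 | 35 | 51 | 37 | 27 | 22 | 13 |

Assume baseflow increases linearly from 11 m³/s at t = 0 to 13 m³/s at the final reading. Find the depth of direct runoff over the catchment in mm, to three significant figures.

Direct runoff: 0.00, 5.75, 11.50, 23.25, 39.00, 24.75, 14.50, 9.25, 0.00 m³/s; ΣQ_DR = 128.0 m³/s.
V = ΣQ_DR · Δt = 128.0 × 3600 s = 4.608 × 10^5 m³.
Over A = 12.4 km², depth = V / A = 37.2 mm.

d ≈ 37.2 mm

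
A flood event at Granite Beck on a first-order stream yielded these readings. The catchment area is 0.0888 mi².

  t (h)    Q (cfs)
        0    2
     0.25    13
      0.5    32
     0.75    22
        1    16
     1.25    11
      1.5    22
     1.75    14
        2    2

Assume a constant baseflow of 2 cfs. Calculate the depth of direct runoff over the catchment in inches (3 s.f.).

Direct runoff: 0.0, 11.0, 30.0, 20.0, 14.0, 9.0, 20.0, 12.0, 0.0 cfs; ΣQ_DR = 116.0 cfs.
V = ΣQ_DR · Δt = 116.0 × 900 s = 1.044 × 10^5 ft³.
Over A = 0.0888 mi², depth = V / A = 0.506 in.

d ≈ 0.506 in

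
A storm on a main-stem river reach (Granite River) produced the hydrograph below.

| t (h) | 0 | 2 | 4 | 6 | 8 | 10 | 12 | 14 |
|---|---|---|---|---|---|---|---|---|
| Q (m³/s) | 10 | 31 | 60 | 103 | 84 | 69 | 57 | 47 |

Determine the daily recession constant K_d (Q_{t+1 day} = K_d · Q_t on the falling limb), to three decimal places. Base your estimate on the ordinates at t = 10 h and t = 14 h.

K_d ≈ 0.100

Between t = 10 h and t = 14 h the flow falls from 69 to 47 m³/s over 2×2 h = 4 h.
Per-interval ratio K = (47/69)^(1/2) = 0.8253; K_d = K^(24/2) = 0.100.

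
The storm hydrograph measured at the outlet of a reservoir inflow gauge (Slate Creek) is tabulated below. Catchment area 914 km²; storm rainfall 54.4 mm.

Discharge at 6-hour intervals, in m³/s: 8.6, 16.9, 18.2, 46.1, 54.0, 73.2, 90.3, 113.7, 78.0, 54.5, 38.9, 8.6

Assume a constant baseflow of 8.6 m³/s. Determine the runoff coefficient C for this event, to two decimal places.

C ≈ 0.22

ΣQ_DR = 497.8 m³/s; V = ΣQ_DR·Δt = 1.075 × 10^7 m³.
Runoff depth d = V / A = 11.76 mm.
C = d / P = 11.76 / 54.4 = 0.22.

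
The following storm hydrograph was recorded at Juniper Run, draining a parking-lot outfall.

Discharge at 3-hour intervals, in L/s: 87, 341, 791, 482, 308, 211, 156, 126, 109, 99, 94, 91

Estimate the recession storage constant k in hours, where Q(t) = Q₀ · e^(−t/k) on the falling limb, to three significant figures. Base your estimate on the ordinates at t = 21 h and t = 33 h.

k ≈ 36.9 h

On the falling limb, Q drops from 126 to 91 L/s between t = 21 h and t = 33 h (Δt = 12 h).
k = −Δt / ln(Q₂/Q₁) = −12 / ln(91/126) = 36.9 h.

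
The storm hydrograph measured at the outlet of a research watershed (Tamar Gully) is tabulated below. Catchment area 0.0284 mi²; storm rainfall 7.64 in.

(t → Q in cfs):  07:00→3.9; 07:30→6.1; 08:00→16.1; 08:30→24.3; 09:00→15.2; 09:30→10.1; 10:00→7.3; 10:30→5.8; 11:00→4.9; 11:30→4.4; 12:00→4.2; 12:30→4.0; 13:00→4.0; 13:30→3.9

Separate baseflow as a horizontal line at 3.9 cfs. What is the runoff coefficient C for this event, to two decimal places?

C ≈ 0.21

ΣQ_DR = 59.60 cfs; V = ΣQ_DR·Δt = 1.073 × 10^5 ft³.
Runoff depth d = V / A = 1.626 in.
C = d / P = 1.626 / 7.64 = 0.21.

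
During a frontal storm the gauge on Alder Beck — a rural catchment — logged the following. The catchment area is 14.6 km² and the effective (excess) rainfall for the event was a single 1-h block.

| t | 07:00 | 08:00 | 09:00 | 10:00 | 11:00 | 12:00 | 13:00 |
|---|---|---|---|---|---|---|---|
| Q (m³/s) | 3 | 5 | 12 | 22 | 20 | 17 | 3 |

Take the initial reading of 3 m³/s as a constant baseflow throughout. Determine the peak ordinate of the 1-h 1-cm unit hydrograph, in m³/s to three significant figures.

U_p ≈ 12.6 m³/s

Direct runoff: 0.0, 2.0, 9.0, 19.0, 17.0, 14.0, 0.0 m³/s; ΣQ_DR = 61.00 m³/s, peak = 19.0 m³/s.
Runoff depth d = ΣQ_DR·Δt / A = 61.00 × 3600 / (14.6 km²) = 15.04 mm.
The 1-cm UH is the DRH scaled by (10 mm)/d, so U_p = 19.0 × 10/15.04 = 12.6 m³/s.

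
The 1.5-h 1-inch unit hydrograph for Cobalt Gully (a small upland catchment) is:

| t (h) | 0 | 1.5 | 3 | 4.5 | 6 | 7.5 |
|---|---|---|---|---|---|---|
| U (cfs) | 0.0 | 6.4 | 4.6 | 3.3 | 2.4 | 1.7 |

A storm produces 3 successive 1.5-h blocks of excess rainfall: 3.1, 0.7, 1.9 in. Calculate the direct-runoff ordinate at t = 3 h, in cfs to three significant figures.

By discrete convolution, Q_j = Σ (P_i / 1 in) · U_{j−i}.
At t = 3 h (j=2): Q = (3.1/1)·4.6 + (0.7/1)·6.4 + (1.9/1)·0.0 = 18.7 cfs.

Q ≈ 18.7 cfs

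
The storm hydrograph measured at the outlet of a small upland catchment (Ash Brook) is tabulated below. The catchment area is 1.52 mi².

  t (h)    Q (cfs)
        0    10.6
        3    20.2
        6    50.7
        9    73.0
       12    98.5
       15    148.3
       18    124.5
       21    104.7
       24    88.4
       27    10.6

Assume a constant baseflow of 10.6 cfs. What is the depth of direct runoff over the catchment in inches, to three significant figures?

Direct runoff: 0.0, 9.6, 40.1, 62.4, 87.9, 137.7, 113.9, 94.1, 77.8, 0.0 cfs; ΣQ_DR = 623.5 cfs.
V = ΣQ_DR · Δt = 623.5 × 10800 s = 6.734 × 10^6 ft³.
Over A = 1.52 mi², depth = V / A = 1.91 in.

d ≈ 1.91 in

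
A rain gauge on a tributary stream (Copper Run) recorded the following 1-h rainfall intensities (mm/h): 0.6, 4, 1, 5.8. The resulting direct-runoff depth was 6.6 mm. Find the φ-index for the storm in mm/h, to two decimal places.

Only the 2 blocks with intensity above φ contribute runoff: 4, 5.8 mm/h.
Σ(I−φ)·Δt = d  ⇒  (4+5.8 − 2φ)·1 = 6.6
φ = (9.800 − 6.6/1) / 2 = 1.60 mm/h.

φ ≈ 1.60 mm/h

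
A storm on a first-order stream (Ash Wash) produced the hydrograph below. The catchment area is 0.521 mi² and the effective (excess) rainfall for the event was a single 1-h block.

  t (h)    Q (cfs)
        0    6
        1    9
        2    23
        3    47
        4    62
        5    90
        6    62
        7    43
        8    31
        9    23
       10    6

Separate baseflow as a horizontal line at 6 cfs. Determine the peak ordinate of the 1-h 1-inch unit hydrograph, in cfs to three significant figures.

U_p ≈ 84.1 cfs

Direct runoff: 0.0, 3.0, 17.0, 41.0, 56.0, 84.0, 56.0, 37.0, 25.0, 17.0, 0.0 cfs; ΣQ_DR = 336.0 cfs, peak = 84.0 cfs.
Runoff depth d = ΣQ_DR·Δt / A = 336.0 × 3600 / (0.521 mi²) = 0.9993 in.
The 1-inch UH is the DRH scaled by (1 in)/d, so U_p = 84.0 × 1/0.9993 = 84.1 cfs.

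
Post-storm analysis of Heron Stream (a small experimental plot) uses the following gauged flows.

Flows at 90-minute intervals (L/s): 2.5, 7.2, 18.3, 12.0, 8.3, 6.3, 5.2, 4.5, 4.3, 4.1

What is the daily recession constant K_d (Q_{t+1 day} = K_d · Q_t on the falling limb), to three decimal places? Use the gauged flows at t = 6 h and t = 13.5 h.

Between t = 6 h and t = 13.5 h the flow falls from 8.3 to 4.1 L/s over 5×1.5 h = 7.5 h.
Per-interval ratio K = (4.1/8.3)^(1/5) = 0.8684; K_d = K^(24/1.5) = 0.105.

K_d ≈ 0.105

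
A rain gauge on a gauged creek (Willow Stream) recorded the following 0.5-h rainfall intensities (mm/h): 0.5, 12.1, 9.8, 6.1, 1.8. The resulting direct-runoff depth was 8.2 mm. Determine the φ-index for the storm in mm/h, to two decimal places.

φ ≈ 3.87 mm/h

Only the 3 blocks with intensity above φ contribute runoff: 12.1, 9.8, 6.1 mm/h.
Σ(I−φ)·Δt = d  ⇒  (12.1+9.8+6.1 − 3φ)·0.5 = 8.2
φ = (28.00 − 8.2/0.5) / 3 = 3.87 mm/h.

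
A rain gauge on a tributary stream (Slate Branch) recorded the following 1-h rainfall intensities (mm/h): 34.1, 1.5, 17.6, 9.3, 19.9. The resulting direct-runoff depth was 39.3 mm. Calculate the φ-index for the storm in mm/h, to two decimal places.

φ ≈ 10.77 mm/h

Only the 3 blocks with intensity above φ contribute runoff: 34.1, 17.6, 19.9 mm/h.
Σ(I−φ)·Δt = d  ⇒  (34.1+17.6+19.9 − 3φ)·1 = 39.3
φ = (71.60 − 39.3/1) / 3 = 10.77 mm/h.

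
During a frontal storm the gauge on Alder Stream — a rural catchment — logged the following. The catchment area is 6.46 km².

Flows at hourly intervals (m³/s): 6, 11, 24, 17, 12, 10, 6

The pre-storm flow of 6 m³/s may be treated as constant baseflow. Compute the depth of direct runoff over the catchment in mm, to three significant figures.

Direct runoff: 0.0, 5.0, 18.0, 11.0, 6.0, 4.0, 0.0 m³/s; ΣQ_DR = 44.00 m³/s.
V = ΣQ_DR · Δt = 44.00 × 3600 s = 1.584 × 10^5 m³.
Over A = 6.46 km², depth = V / A = 24.5 mm.

d ≈ 24.5 mm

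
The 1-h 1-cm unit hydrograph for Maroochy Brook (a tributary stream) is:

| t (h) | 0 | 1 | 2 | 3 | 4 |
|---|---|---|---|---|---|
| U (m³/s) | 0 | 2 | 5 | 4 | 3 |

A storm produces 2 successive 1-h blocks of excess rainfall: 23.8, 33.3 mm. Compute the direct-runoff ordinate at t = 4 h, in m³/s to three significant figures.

By discrete convolution, Q_j = Σ (P_i / 10 mm) · U_{j−i}.
At t = 4 h (j=4): Q = (23.8/10)·3 + (33.3/10)·4 = 20.5 m³/s.

Q ≈ 20.5 m³/s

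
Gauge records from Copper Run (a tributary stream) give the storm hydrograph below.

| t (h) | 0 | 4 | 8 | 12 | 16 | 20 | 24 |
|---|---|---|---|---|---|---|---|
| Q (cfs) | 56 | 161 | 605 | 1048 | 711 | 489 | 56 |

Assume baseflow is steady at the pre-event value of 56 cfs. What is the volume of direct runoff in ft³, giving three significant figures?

Direct-runoff ordinates (Q − Q_b): 0.0, 105.0, 549.0, 992.0, 655.0, 433.0, 0.0 cfs.
ΣQ_DR = 2734 cfs.
With Δt = 4 h = 14400 s, V = ΣQ_DR · Δt = 2734 × 14400 = 3.94 × 10^7 ft³.

V ≈ 3.94 × 10^7 ft³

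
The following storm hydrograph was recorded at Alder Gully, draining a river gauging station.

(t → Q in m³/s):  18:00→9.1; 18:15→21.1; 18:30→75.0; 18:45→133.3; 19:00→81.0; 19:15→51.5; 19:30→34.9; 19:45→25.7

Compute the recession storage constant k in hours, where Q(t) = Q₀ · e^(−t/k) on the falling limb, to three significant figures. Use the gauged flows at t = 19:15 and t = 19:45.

k ≈ 0.719 h

On the falling limb, Q drops from 51.5 to 25.7 m³/s between t = 19:15 and t = 19:45 (Δt = 0.5 h).
k = −Δt / ln(Q₂/Q₁) = −0.5 / ln(25.7/51.5) = 0.719 h.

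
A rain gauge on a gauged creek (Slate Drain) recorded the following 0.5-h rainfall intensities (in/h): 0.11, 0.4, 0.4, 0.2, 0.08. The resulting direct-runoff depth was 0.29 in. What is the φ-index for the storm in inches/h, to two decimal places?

Only the 3 blocks with intensity above φ contribute runoff: 0.4, 0.4, 0.2 in/h.
Σ(I−φ)·Δt = d  ⇒  (0.4+0.4+0.2 − 3φ)·0.5 = 0.29
φ = (1.000 − 0.29/0.5) / 3 = 0.14 in/h.

φ ≈ 0.14 in/h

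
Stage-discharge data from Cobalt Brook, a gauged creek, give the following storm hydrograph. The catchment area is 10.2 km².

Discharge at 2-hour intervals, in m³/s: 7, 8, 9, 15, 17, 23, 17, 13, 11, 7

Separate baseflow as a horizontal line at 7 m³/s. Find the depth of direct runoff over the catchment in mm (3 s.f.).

Direct runoff: 0.0, 1.0, 2.0, 8.0, 10.0, 16.0, 10.0, 6.0, 4.0, 0.0 m³/s; ΣQ_DR = 57.00 m³/s.
V = ΣQ_DR · Δt = 57.00 × 7200 s = 4.104 × 10^5 m³.
Over A = 10.2 km², depth = V / A = 40.2 mm.

d ≈ 40.2 mm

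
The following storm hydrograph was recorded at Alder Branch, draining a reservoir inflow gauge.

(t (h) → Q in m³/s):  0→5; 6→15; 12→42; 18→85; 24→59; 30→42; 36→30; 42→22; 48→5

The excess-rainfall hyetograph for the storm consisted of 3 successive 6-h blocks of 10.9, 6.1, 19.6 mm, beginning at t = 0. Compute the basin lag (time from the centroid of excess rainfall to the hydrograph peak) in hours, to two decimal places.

t_L ≈ 7.57 h

Centroid of excess rainfall: t_c = Σ P_i·t̄_i / ΣP_i = 10.4262 h (block centres at 3, 9, 15 h).
Hydrograph peak occurs at t = 18 h, so basin lag t_L = 18 − 10.4262 = 7.57 h.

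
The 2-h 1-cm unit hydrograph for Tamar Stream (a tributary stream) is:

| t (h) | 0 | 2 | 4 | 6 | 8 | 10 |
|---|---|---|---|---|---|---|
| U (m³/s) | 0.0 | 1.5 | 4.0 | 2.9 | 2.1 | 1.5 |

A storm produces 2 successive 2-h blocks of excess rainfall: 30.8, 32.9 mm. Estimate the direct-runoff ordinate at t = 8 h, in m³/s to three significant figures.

Q ≈ 16.0 m³/s

By discrete convolution, Q_j = Σ (P_i / 10 mm) · U_{j−i}.
At t = 8 h (j=4): Q = (30.8/10)·2.1 + (32.9/10)·2.9 = 16.0 m³/s.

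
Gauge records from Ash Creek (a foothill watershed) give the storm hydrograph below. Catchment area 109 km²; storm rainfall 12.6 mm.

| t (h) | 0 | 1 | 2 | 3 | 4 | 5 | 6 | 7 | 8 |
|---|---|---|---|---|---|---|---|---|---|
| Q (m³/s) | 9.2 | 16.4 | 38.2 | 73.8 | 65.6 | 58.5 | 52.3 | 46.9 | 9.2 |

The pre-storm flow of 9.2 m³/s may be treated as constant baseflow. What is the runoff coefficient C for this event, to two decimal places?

ΣQ_DR = 287.3 m³/s; V = ΣQ_DR·Δt = 1.034 × 10^6 m³.
Runoff depth d = V / A = 9.489 mm.
C = d / P = 9.489 / 12.6 = 0.75.

C ≈ 0.75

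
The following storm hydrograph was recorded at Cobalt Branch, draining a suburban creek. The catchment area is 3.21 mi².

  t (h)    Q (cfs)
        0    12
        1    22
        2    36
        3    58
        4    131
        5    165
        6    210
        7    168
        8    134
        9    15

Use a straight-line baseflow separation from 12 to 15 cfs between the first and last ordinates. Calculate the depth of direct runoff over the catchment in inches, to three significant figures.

d ≈ 0.394 in

Direct runoff: 0.00, 9.67, 23.33, 45.00, 117.67, 151.33, 196.00, 153.67, 119.33, 0.00 cfs; ΣQ_DR = 816.0 cfs.
V = ΣQ_DR · Δt = 816.0 × 3600 s = 2.938 × 10^6 ft³.
Over A = 3.21 mi², depth = V / A = 0.394 in.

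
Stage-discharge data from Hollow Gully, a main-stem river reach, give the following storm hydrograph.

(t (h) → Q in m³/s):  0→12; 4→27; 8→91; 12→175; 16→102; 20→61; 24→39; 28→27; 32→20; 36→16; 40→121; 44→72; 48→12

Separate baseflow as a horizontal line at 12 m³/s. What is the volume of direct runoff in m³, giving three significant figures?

V ≈ 8.91 × 10^6 m³

Direct-runoff ordinates (Q − Q_b): 0.0, 15.0, 79.0, 163.0, 90.0, 49.0, 27.0, 15.0, 8.0, 4.0, 109.0, 60.0, 0.0 m³/s.
ΣQ_DR = 619.0 m³/s.
With Δt = 4 h = 14400 s, V = ΣQ_DR · Δt = 619.0 × 14400 = 8.91 × 10^6 m³.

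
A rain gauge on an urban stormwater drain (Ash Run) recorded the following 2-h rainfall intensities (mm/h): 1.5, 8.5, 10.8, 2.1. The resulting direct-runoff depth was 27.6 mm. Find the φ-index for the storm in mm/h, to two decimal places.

φ ≈ 2.75 mm/h

Only the 2 blocks with intensity above φ contribute runoff: 8.5, 10.8 mm/h.
Σ(I−φ)·Δt = d  ⇒  (8.5+10.8 − 2φ)·2 = 27.6
φ = (19.30 − 27.6/2) / 2 = 2.75 mm/h.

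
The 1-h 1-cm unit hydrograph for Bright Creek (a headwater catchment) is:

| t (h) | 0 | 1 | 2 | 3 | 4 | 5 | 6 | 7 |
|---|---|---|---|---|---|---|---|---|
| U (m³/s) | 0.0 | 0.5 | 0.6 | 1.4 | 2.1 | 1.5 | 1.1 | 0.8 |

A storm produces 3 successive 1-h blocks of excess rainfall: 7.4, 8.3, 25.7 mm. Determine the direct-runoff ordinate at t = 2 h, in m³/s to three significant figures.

By discrete convolution, Q_j = Σ (P_i / 10 mm) · U_{j−i}.
At t = 2 h (j=2): Q = (7.4/10)·0.6 + (8.3/10)·0.5 + (25.7/10)·0.0 = 0.859 m³/s.

Q ≈ 0.859 m³/s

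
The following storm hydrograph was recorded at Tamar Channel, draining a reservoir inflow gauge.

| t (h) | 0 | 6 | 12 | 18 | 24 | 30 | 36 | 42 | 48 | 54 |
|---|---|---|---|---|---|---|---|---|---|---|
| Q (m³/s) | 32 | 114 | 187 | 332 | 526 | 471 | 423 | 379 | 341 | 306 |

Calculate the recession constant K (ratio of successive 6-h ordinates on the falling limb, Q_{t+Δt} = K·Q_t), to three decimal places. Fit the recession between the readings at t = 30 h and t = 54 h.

K ≈ 0.898

Using the recession-limb readings at t = 30 h and t = 54 h: Q falls from 471 to 306 m³/s over 4 intervals.
K = (Q₂/Q₁)^(1/4) = (306/471)^(1/4) = 0.898.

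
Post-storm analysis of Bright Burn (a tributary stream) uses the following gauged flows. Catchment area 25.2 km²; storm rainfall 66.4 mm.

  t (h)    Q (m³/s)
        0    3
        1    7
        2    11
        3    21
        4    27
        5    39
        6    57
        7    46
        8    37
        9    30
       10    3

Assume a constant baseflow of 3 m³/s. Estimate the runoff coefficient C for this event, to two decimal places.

C ≈ 0.53

ΣQ_DR = 248.0 m³/s; V = ΣQ_DR·Δt = 8.928 × 10^5 m³.
Runoff depth d = V / A = 35.43 mm.
C = d / P = 35.43 / 66.4 = 0.53.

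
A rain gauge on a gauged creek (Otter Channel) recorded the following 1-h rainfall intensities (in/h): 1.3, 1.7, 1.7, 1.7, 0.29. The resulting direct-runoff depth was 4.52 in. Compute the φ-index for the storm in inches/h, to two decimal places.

Only the 4 blocks with intensity above φ contribute runoff: 1.3, 1.7, 1.7, 1.7 in/h.
Σ(I−φ)·Δt = d  ⇒  (1.3+1.7+1.7+1.7 − 4φ)·1 = 4.52
φ = (6.400 − 4.52/1) / 4 = 0.47 in/h.

φ ≈ 0.47 in/h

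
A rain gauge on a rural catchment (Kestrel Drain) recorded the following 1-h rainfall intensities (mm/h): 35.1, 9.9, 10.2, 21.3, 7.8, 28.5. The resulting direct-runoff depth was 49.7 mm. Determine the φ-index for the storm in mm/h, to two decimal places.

Only the 3 blocks with intensity above φ contribute runoff: 35.1, 21.3, 28.5 mm/h.
Σ(I−φ)·Δt = d  ⇒  (35.1+21.3+28.5 − 3φ)·1 = 49.7
φ = (84.90 − 49.7/1) / 3 = 11.73 mm/h.

φ ≈ 11.73 mm/h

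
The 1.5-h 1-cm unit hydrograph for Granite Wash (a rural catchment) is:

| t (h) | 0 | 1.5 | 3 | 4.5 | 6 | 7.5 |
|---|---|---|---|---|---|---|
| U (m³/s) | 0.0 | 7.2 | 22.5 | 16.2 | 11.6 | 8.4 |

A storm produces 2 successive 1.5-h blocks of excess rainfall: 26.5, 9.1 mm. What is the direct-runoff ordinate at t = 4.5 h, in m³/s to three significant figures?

Q ≈ 63.4 m³/s

By discrete convolution, Q_j = Σ (P_i / 10 mm) · U_{j−i}.
At t = 4.5 h (j=3): Q = (26.5/10)·16.2 + (9.1/10)·22.5 = 63.4 m³/s.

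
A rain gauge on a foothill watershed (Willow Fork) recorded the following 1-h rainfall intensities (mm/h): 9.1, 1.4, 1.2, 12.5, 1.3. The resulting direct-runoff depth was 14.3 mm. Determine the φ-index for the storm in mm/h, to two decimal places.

Only the 2 blocks with intensity above φ contribute runoff: 9.1, 12.5 mm/h.
Σ(I−φ)·Δt = d  ⇒  (9.1+12.5 − 2φ)·1 = 14.3
φ = (21.60 − 14.3/1) / 2 = 3.65 mm/h.

φ ≈ 3.65 mm/h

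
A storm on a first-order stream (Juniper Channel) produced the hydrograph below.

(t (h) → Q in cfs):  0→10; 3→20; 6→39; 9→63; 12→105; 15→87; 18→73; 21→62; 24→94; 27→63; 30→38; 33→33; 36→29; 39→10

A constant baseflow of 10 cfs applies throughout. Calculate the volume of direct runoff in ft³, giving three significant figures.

V ≈ 6.33 × 10^6 ft³

Direct-runoff ordinates (Q − Q_b): 0.0, 10.0, 29.0, 53.0, 95.0, 77.0, 63.0, 52.0, 84.0, 53.0, 28.0, 23.0, 19.0, 0.0 cfs.
ΣQ_DR = 586.0 cfs.
With Δt = 3 h = 10800 s, V = ΣQ_DR · Δt = 586.0 × 10800 = 6.33 × 10^6 ft³.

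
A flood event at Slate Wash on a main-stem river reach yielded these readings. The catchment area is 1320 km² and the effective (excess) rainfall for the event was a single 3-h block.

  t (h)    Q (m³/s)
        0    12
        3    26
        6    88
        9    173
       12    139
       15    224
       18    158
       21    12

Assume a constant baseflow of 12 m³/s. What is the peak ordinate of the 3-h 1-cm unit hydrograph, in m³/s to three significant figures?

Direct runoff: 0.0, 14.0, 76.0, 161.0, 127.0, 212.0, 146.0, 0.0 m³/s; ΣQ_DR = 736.0 m³/s, peak = 212.0 m³/s.
Runoff depth d = ΣQ_DR·Δt / A = 736.0 × 10800 / (1320 km²) = 6.022 mm.
The 1-cm UH is the DRH scaled by (10 mm)/d, so U_p = 212.0 × 10/6.022 = 352 m³/s.

U_p ≈ 352 m³/s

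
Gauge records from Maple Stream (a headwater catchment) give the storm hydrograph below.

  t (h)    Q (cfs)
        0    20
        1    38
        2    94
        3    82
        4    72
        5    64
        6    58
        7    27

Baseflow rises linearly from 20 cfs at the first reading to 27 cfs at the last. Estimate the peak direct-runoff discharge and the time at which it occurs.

Subtracting baseflow gives direct-runoff ordinates: 0.00, 17.00, 72.00, 59.00, 48.00, 39.00, 32.00, 0.00 cfs.
The maximum is 72.00 cfs, occurring at the reading for t = 2 h.

Q_p = 72.00 cfs at t = 2 h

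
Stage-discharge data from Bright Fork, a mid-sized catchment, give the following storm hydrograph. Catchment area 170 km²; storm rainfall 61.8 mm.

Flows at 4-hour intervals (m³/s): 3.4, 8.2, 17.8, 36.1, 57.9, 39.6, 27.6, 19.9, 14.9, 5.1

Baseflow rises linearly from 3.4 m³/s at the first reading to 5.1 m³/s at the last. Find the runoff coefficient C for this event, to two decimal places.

ΣQ_DR = 188.0 m³/s; V = ΣQ_DR·Δt = 2.707 × 10^6 m³.
Runoff depth d = V / A = 15.92 mm.
C = d / P = 15.92 / 61.8 = 0.26.

C ≈ 0.26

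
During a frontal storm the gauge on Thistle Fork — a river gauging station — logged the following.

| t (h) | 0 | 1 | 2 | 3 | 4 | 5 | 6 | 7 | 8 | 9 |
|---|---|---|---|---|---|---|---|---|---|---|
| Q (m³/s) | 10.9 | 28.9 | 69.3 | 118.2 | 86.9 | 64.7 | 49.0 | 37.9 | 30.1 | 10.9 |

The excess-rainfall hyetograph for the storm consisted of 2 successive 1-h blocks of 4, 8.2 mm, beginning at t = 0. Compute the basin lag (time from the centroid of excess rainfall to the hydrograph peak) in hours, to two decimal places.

Centroid of excess rainfall: t_c = Σ P_i·t̄_i / ΣP_i = 1.1721 h (block centres at 0.5, 1.5 h).
Hydrograph peak occurs at t = 3 h, so basin lag t_L = 3 − 1.1721 = 1.83 h.

t_L ≈ 1.83 h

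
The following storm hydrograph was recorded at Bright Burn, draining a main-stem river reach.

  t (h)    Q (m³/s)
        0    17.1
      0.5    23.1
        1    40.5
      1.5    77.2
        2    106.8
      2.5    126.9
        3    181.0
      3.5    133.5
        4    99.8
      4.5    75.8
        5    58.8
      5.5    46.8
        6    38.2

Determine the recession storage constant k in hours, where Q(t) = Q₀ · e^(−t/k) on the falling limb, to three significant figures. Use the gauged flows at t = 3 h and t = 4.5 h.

On the falling limb, Q drops from 181.0 to 75.8 m³/s between t = 3 h and t = 4.5 h (Δt = 1.5 h).
k = −Δt / ln(Q₂/Q₁) = −1.5 / ln(75.8/181.0) = 1.72 h.

k ≈ 1.72 h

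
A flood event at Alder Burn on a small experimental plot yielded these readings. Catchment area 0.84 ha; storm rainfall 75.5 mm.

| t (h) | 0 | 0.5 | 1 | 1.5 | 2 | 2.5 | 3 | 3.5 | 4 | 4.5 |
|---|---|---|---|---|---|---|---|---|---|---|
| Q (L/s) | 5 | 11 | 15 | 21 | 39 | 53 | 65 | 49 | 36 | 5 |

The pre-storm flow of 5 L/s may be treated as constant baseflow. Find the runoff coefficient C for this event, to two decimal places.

C ≈ 0.71

ΣQ_DR = 249.0 L/s; V = ΣQ_DR·Δt = 4.482 × 10^5 L.
Runoff depth d = V / A = 53.36 mm.
C = d / P = 53.36 / 75.5 = 0.71.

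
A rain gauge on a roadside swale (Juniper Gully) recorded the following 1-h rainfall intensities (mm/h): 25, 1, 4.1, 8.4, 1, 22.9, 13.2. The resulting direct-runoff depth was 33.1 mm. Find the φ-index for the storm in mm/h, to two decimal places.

Only the 3 blocks with intensity above φ contribute runoff: 25, 22.9, 13.2 mm/h.
Σ(I−φ)·Δt = d  ⇒  (25+22.9+13.2 − 3φ)·1 = 33.1
φ = (61.10 − 33.1/1) / 3 = 9.33 mm/h.

φ ≈ 9.33 mm/h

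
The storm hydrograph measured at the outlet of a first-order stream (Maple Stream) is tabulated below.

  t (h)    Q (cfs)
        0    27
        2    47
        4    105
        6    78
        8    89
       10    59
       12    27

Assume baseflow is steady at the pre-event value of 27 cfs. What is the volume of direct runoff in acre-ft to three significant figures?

Direct-runoff ordinates (Q − Q_b): 0.0, 20.0, 78.0, 51.0, 62.0, 32.0, 0.0 cfs.
ΣQ_DR = 243.0 cfs.
With Δt = 2 h = 7200 s, V = ΣQ_DR · Δt = 243.0 × 7200 = 1.75 × 10^6 ft³ = 40.2 acre-ft.

V ≈ 40.2 acre-ft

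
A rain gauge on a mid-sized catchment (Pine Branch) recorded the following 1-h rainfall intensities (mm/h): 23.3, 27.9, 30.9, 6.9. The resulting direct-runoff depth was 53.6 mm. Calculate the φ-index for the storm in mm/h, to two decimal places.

φ ≈ 9.50 mm/h

Only the 3 blocks with intensity above φ contribute runoff: 23.3, 27.9, 30.9 mm/h.
Σ(I−φ)·Δt = d  ⇒  (23.3+27.9+30.9 − 3φ)·1 = 53.6
φ = (82.10 − 53.6/1) / 3 = 9.50 mm/h.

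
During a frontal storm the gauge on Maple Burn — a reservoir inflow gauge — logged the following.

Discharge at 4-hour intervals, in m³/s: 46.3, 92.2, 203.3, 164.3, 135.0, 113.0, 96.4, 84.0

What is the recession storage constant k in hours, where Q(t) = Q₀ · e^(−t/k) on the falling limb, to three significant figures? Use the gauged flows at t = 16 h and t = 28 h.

k ≈ 25.3 h

On the falling limb, Q drops from 135.0 to 84.0 m³/s between t = 16 h and t = 28 h (Δt = 12 h).
k = −Δt / ln(Q₂/Q₁) = −12 / ln(84.0/135.0) = 25.3 h.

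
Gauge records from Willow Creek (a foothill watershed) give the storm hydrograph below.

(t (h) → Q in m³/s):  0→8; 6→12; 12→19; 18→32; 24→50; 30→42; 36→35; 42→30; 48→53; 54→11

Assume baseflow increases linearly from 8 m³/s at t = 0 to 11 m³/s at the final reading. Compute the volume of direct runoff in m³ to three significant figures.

Direct-runoff ordinates (Q − Q_b): 0.00, 3.67, 10.33, 23.00, 40.67, 32.33, 25.00, 19.67, 42.33, 0.00 m³/s.
ΣQ_DR = 197.0 m³/s.
With Δt = 6 h = 21600 s, V = ΣQ_DR · Δt = 197.0 × 21600 = 4.26 × 10^6 m³.

V ≈ 4.26 × 10^6 m³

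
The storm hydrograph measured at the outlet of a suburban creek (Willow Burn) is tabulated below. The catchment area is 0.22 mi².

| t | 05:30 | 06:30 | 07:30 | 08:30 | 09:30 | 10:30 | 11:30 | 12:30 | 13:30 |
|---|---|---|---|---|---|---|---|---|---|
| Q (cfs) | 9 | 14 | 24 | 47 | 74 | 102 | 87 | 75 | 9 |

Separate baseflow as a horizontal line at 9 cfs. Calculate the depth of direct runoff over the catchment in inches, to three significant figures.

d ≈ 2.54 in

Direct runoff: 0.0, 5.0, 15.0, 38.0, 65.0, 93.0, 78.0, 66.0, 0.0 cfs; ΣQ_DR = 360.0 cfs.
V = ΣQ_DR · Δt = 360.0 × 3600 s = 1.296 × 10^6 ft³.
Over A = 0.22 mi², depth = V / A = 2.54 in.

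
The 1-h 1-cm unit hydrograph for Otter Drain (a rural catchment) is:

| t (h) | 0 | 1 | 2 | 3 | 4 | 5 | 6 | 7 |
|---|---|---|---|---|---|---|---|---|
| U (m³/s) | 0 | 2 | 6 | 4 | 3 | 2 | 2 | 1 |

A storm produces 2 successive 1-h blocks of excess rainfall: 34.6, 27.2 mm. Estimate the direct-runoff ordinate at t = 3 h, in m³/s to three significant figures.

Q ≈ 30.2 m³/s

By discrete convolution, Q_j = Σ (P_i / 10 mm) · U_{j−i}.
At t = 3 h (j=3): Q = (34.6/10)·4 + (27.2/10)·6 = 30.2 m³/s.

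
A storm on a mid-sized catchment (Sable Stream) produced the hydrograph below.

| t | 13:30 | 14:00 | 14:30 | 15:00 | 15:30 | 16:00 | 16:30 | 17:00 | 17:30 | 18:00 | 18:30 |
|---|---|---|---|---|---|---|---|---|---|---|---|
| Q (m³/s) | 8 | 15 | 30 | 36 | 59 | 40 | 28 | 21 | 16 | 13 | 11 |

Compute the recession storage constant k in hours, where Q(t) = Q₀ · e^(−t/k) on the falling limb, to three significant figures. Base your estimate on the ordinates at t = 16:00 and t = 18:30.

k ≈ 1.94 h

On the falling limb, Q drops from 40 to 11 m³/s between t = 16:00 and t = 18:30 (Δt = 2.5 h).
k = −Δt / ln(Q₂/Q₁) = −2.5 / ln(11/40) = 1.94 h.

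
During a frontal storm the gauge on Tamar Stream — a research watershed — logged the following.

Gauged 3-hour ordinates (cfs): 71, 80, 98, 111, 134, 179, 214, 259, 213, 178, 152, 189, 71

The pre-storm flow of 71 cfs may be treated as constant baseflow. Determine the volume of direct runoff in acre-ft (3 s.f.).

V ≈ 254 acre-ft

Direct-runoff ordinates (Q − Q_b): 0.0, 9.0, 27.0, 40.0, 63.0, 108.0, 143.0, 188.0, 142.0, 107.0, 81.0, 118.0, 0.0 cfs.
ΣQ_DR = 1026 cfs.
With Δt = 3 h = 10800 s, V = ΣQ_DR · Δt = 1026 × 10800 = 1.11 × 10^7 ft³ = 254 acre-ft.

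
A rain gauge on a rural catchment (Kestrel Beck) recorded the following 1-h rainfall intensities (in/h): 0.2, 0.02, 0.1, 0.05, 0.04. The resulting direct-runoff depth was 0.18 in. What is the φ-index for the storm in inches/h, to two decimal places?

φ ≈ 0.06 in/h

Only the 2 blocks with intensity above φ contribute runoff: 0.2, 0.1 in/h.
Σ(I−φ)·Δt = d  ⇒  (0.2+0.1 − 2φ)·1 = 0.18
φ = (0.3000 − 0.18/1) / 2 = 0.06 in/h.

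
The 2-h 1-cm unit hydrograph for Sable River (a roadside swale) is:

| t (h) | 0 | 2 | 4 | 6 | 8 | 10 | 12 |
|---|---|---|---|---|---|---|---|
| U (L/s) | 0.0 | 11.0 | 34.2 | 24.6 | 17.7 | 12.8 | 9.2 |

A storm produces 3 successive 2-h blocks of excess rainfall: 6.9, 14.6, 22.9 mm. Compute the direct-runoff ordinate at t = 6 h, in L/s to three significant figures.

Q ≈ 92.1 L/s

By discrete convolution, Q_j = Σ (P_i / 10 mm) · U_{j−i}.
At t = 6 h (j=3): Q = (6.9/10)·24.6 + (14.6/10)·34.2 + (22.9/10)·11.0 = 92.1 L/s.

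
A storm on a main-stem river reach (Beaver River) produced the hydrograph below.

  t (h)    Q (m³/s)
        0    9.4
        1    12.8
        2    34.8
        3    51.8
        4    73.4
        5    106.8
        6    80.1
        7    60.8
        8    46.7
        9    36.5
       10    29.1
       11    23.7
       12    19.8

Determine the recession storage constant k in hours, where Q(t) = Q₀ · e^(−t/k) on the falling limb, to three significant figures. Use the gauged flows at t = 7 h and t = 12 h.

On the falling limb, Q drops from 60.8 to 19.8 m³/s between t = 7 h and t = 12 h (Δt = 5 h).
k = −Δt / ln(Q₂/Q₁) = −5 / ln(19.8/60.8) = 4.46 h.

k ≈ 4.46 h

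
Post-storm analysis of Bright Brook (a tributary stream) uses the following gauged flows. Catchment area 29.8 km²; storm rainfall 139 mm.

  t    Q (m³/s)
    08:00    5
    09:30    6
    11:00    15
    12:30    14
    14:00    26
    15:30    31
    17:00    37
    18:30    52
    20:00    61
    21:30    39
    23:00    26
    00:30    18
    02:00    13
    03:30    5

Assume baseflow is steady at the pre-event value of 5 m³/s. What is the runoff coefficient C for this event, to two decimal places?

ΣQ_DR = 278.0 m³/s; V = ΣQ_DR·Δt = 1.501 × 10^6 m³.
Runoff depth d = V / A = 50.38 mm.
C = d / P = 50.38 / 139 = 0.36.

C ≈ 0.36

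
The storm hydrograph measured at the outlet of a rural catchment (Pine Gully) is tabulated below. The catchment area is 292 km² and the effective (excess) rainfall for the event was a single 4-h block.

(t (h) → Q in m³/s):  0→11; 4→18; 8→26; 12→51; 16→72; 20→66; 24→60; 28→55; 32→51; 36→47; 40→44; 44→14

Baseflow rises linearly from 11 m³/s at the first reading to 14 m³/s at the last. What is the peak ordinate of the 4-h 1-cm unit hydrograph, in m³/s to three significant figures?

U_p ≈ 33.3 m³/s

Direct runoff: 0.00, 6.73, 14.45, 39.18, 59.91, 53.64, 47.36, 42.09, 37.82, 33.55, 30.27, 0.00 m³/s; ΣQ_DR = 365.0 m³/s, peak = 59.91 m³/s.
Runoff depth d = ΣQ_DR·Δt / A = 365.0 × 14400 / (292 km²) = 18.00 mm.
The 1-cm UH is the DRH scaled by (10 mm)/d, so U_p = 59.91 × 10/18.00 = 33.3 m³/s.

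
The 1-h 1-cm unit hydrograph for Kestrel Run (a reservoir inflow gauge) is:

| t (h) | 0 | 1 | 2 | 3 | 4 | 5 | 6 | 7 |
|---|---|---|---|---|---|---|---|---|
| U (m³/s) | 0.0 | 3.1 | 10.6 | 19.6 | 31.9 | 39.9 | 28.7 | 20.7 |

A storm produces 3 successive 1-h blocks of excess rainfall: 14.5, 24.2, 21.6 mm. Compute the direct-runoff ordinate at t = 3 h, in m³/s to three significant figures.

By discrete convolution, Q_j = Σ (P_i / 10 mm) · U_{j−i}.
At t = 3 h (j=3): Q = (14.5/10)·19.6 + (24.2/10)·10.6 + (21.6/10)·3.1 = 60.8 m³/s.

Q ≈ 60.8 m³/s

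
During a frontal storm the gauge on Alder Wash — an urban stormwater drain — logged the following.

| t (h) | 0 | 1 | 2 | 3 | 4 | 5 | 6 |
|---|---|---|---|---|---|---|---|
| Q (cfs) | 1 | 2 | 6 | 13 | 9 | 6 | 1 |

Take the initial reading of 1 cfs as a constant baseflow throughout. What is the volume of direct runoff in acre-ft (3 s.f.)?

Direct-runoff ordinates (Q − Q_b): 0.0, 1.0, 5.0, 12.0, 8.0, 5.0, 0.0 cfs.
ΣQ_DR = 31.00 cfs.
With Δt = 1 h = 3600 s, V = ΣQ_DR · Δt = 31.00 × 3600 = 1.12 × 10^5 ft³ = 2.56 acre-ft.

V ≈ 2.56 acre-ft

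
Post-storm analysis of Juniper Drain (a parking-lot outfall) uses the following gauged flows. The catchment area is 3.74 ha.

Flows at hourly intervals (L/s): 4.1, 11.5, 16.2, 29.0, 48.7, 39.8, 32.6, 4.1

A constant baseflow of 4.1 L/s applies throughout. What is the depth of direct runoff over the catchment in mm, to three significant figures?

Direct runoff: 0.0, 7.4, 12.1, 24.9, 44.6, 35.7, 28.5, 0.0 L/s; ΣQ_DR = 153.2 L/s.
V = ΣQ_DR · Δt = 153.2 × 3600 s = 5.515 × 10^5 L.
Over A = 3.74 ha, depth = V / A = 14.7 mm.

d ≈ 14.7 mm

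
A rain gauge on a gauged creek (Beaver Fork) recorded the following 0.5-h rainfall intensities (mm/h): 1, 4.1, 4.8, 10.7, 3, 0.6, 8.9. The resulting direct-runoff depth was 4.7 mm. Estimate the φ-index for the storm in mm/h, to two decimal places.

φ ≈ 5.10 mm/h

Only the 2 blocks with intensity above φ contribute runoff: 10.7, 8.9 mm/h.
Σ(I−φ)·Δt = d  ⇒  (10.7+8.9 − 2φ)·0.5 = 4.7
φ = (19.60 − 4.7/0.5) / 2 = 5.10 mm/h.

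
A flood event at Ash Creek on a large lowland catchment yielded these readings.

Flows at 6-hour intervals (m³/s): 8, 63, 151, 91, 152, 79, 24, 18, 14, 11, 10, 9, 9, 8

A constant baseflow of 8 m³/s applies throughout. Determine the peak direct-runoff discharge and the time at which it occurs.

Q_p = 144.0 m³/s at t = 24 h

Subtracting baseflow gives direct-runoff ordinates: 0.0, 55.0, 143.0, 83.0, 144.0, 71.0, 16.0, 10.0, 6.0, 3.0, 2.0, 1.0, 1.0, 0.0 m³/s.
The maximum is 144.0 m³/s, occurring at the reading for t = 24 h.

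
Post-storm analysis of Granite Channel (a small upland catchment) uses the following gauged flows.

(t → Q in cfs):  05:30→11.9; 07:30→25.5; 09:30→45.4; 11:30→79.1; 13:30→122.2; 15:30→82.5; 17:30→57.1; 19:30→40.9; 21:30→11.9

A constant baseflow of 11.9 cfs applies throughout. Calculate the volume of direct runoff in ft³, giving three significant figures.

Direct-runoff ordinates (Q − Q_b): 0.0, 13.6, 33.5, 67.2, 110.3, 70.6, 45.2, 29.0, 0.0 cfs.
ΣQ_DR = 369.4 cfs.
With Δt = 2 h = 7200 s, V = ΣQ_DR · Δt = 369.4 × 7200 = 2.66 × 10^6 ft³.

V ≈ 2.66 × 10^6 ft³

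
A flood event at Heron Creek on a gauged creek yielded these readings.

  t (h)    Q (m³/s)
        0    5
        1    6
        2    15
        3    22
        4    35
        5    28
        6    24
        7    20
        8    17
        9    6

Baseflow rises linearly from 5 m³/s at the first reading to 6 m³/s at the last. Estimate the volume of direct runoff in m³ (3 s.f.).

V ≈ 4.43 × 10^5 m³

Direct-runoff ordinates (Q − Q_b): 0.00, 0.89, 9.78, 16.67, 29.56, 22.44, 18.33, 14.22, 11.11, 0.00 m³/s.
ΣQ_DR = 123.0 m³/s.
With Δt = 1 h = 3600 s, V = ΣQ_DR · Δt = 123.0 × 3600 = 4.43 × 10^5 m³.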